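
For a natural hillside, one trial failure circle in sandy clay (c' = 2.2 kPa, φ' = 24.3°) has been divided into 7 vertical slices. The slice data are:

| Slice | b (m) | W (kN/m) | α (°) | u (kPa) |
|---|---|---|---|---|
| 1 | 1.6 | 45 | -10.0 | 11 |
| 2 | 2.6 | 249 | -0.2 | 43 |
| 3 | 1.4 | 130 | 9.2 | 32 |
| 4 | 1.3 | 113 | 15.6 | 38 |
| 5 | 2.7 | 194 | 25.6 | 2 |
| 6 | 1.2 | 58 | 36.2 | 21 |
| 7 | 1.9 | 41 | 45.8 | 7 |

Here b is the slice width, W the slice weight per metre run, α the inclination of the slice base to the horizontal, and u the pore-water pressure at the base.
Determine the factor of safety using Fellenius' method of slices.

Ordinary method of slices: FS = Σ[c'·Δl_i + (W_i cosα_i − u_i·Δl_i)·tanφ'] / Σ W_i sinα_i, with Δl_i = b_i / cosα_i.
Slice 1: Δl = 1.6/cos(-10.0°) = 1.625 m; N'_1 = 45·cos(-10.0°) − 11·1.625 = 26.4; c'Δl = 3.57; W sinα = -7.8
Slice 2: Δl = 2.6/cos(-0.2°) = 2.600 m; N'_2 = 249·cos(-0.2°) − 43·2.600 = 137.2; c'Δl = 5.72; W sinα = -0.9
Slice 3: Δl = 1.4/cos9.2° = 1.418 m; N'_3 = 130·cos9.2° − 32·1.418 = 82.9; c'Δl = 3.12; W sinα = 20.8
Slice 4: Δl = 1.3/cos15.6° = 1.350 m; N'_4 = 113·cos15.6° − 38·1.350 = 57.5; c'Δl = 2.97; W sinα = 30.4
Slice 5: Δl = 2.7/cos25.6° = 2.994 m; N'_5 = 194·cos25.6° − 2·2.994 = 169.0; c'Δl = 6.59; W sinα = 83.8
Slice 6: Δl = 1.2/cos36.2° = 1.487 m; N'_6 = 58·cos36.2° − 21·1.487 = 15.6; c'Δl = 3.27; W sinα = 34.3
Slice 7: Δl = 1.9/cos45.8° = 2.725 m; N'_7 = 41·cos45.8° − 7·2.725 = 9.5; c'Δl = 6.00; W sinα = 29.4
Σc'Δl = 31.2 kN/m; ΣN' = 498.2 kN/m; ΣW sinα = 190.0 kN/m
Resisting = 31.2 + 498.2·tan24.3° = 31.2 + 224.9 = 256.2 kN/m
FS = 256.2 / 190.0 = 1.349

FS = 1.35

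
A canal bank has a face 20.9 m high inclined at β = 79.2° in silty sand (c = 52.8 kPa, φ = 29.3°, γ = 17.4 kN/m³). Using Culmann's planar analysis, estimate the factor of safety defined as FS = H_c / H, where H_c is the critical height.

FS = 1.40

H_c = (4c/γ) · sinβ cosφ / [1 − cos(β − φ)]
    = (4·52.8/17.4) · sin79.2°·cos29.3° / [1 − cos49.9°]
    = 12.138 · 0.8566 / 0.3559 = 29.22 m
FS = H_c / H = 29.22 / 20.9 = 1.398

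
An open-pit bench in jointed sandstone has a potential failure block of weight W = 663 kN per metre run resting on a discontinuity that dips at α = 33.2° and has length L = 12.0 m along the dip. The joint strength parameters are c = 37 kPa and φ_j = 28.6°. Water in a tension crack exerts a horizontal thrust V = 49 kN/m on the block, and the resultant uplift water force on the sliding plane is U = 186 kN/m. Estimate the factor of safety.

FS = 1.56

Resolving the block weight along and normal to the plane and applying the Mohr–Coulomb strength on the joint:
N' = W cosα − U − V sinα = 663·cos33.2° − 186 − 49·sin33.2° = 341.9 kN/m
Driving force T = W sinα + V cosα = 663·sin33.2° + 49·cos33.2° = 404.0 kN/m
Resisting force R = c·L + N'·tanφ_j = 37·12.0 + 341.9·tan28.6° = 444.0 + 186.4 = 630.4 kN/m
FS = R / T = 630.4 / 404.0 = 1.560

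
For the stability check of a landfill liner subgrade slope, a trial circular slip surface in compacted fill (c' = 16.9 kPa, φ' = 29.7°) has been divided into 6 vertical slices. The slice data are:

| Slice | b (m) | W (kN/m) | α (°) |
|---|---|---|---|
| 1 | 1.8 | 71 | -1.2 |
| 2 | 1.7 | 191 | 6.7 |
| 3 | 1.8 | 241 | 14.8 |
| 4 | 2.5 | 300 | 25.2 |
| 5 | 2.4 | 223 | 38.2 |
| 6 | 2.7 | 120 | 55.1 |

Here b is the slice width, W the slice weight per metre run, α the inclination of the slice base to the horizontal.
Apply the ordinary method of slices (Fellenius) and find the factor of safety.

Ordinary method of slices: FS = Σ[c'·Δl_i + (W_i cosα_i)·tanφ'] / Σ W_i sinα_i, with Δl_i = b_i / cosα_i.
Slice 1: Δl = 1.8/cos(-1.2°) = 1.800 m; N'_1 = 71·cos(-1.2°) = 71.0; c'Δl = 30.43; W sinα = -1.5
Slice 2: Δl = 1.7/cos6.7° = 1.712 m; N'_2 = 191·cos6.7° = 189.7; c'Δl = 28.93; W sinα = 22.3
Slice 3: Δl = 1.8/cos14.8° = 1.862 m; N'_3 = 241·cos14.8° = 233.0; c'Δl = 31.46; W sinα = 61.6
Slice 4: Δl = 2.5/cos25.2° = 2.763 m; N'_4 = 300·cos25.2° = 271.4; c'Δl = 46.69; W sinα = 127.7
Slice 5: Δl = 2.4/cos38.2° = 3.054 m; N'_5 = 223·cos38.2° = 175.2; c'Δl = 51.61; W sinα = 137.9
Slice 6: Δl = 2.7/cos55.1° = 4.719 m; N'_6 = 120·cos55.1° = 68.7; c'Δl = 79.75; W sinα = 98.4
Σc'Δl = 268.9 kN/m; ΣN' = 1009.0 kN/m; ΣW sinα = 446.4 kN/m
Resisting = 268.9 + 1009.0·tan29.7° = 268.9 + 575.5 = 844.4 kN/m
FS = 844.4 / 446.4 = 1.892

FS = 1.89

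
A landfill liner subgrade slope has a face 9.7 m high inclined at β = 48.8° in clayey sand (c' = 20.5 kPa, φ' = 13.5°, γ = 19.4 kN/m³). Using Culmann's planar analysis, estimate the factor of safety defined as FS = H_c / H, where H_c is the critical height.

H_c = (4c'/γ) · sinβ cosφ' / [1 − cos(β − φ')]
    = (4·20.5/19.4) · sin48.8°·cos13.5° / [1 − cos35.3°]
    = 4.227 · 0.7316 / 0.1839 = 16.82 m
FS = H_c / H = 16.82 / 9.7 = 1.734

FS = 1.73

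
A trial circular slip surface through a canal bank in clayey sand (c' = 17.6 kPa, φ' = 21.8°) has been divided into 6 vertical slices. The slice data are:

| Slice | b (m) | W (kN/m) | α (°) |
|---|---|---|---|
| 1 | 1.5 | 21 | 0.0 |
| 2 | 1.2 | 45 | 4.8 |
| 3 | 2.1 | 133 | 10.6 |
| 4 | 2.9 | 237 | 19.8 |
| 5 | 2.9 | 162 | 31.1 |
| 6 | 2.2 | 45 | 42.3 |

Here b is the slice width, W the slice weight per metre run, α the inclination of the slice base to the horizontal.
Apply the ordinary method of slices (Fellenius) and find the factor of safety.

FS = 2.19

Ordinary method of slices: FS = Σ[c'·Δl_i + (W_i cosα_i)·tanφ'] / Σ W_i sinα_i, with Δl_i = b_i / cosα_i.
Slice 1: Δl = 1.5/cos0.0° = 1.500 m; N'_1 = 21·cos0.0° = 21.0; c'Δl = 26.40; W sinα = 0.0
Slice 2: Δl = 1.2/cos4.8° = 1.204 m; N'_2 = 45·cos4.8° = 44.8; c'Δl = 21.19; W sinα = 3.8
Slice 3: Δl = 2.1/cos10.6° = 2.136 m; N'_3 = 133·cos10.6° = 130.7; c'Δl = 37.60; W sinα = 24.5
Slice 4: Δl = 2.9/cos19.8° = 3.082 m; N'_4 = 237·cos19.8° = 223.0; c'Δl = 54.25; W sinα = 80.3
Slice 5: Δl = 2.9/cos31.1° = 3.387 m; N'_5 = 162·cos31.1° = 138.7; c'Δl = 59.61; W sinα = 83.7
Slice 6: Δl = 2.2/cos42.3° = 2.974 m; N'_6 = 45·cos42.3° = 33.3; c'Δl = 52.35; W sinα = 30.3
Σc'Δl = 251.4 kN/m; ΣN' = 591.6 kN/m; ΣW sinα = 222.5 kN/m
Resisting = 251.4 + 591.6·tan21.8° = 251.4 + 236.6 = 488.0 kN/m
FS = 488.0 / 222.5 = 2.194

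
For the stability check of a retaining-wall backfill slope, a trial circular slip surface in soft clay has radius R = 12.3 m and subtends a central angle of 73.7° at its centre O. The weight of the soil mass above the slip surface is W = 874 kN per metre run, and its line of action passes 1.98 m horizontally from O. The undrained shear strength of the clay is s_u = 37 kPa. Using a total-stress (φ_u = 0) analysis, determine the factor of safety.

Taking moments about the centre O, the resisting moment is provided by the undrained shear strength acting along the arc:
Arc length L_a = R·θ = 12.3·(73.7°·π/180) = 12.3·1.2863 = 15.82 m
M_R = s_u·L_a·R = 37·15.82·12.3 = 7200.4 kN·m/m
M_D = W·d = 874·1.98 = 1730.5 kN·m/m
FS = M_R / M_D = 7200.4 / 1730.5 = 4.161

FS = 4.16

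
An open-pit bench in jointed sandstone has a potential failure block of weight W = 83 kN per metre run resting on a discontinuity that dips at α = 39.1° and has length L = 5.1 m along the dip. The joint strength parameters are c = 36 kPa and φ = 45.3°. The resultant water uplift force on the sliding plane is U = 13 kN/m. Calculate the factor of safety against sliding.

FS = 4.50

Resolving the block weight along and normal to the plane and applying the Mohr–Coulomb strength on the joint:
N' = W cosα − U = 83·cos39.1° − 13 = 51.4 kN/m
Driving force T = W sinα = 83·sin39.1° = 52.3 kN/m
Resisting force R = c·L + N'·tanφ = 36·5.1 + 51.4·tan45.3° = 183.6 + 52.0 = 235.6 kN/m
FS = R / T = 235.6 / 52.3 = 4.500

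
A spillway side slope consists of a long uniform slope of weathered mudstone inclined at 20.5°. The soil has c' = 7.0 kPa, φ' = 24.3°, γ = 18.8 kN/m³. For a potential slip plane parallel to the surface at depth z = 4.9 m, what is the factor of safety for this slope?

For an infinite slope with a slip plane parallel to the surface (no pore pressure): FS = [c' + γz cos²β tanφ'] / [γz sinβ cosβ].
γz = 18.8·4.9 = 92.12 kN/m²
Numerator = 7.0 + 92.12·cos²20.5°·tan24.3° = 7.0 + 92.12·0.8774·0.4515 = 43.492 kPa
Denominator = 92.12·sin20.5°·cos20.5° = 92.12·0.3502·0.9367 = 30.218 kPa
FS = 43.492 / 30.218 = 1.439

FS = 1.44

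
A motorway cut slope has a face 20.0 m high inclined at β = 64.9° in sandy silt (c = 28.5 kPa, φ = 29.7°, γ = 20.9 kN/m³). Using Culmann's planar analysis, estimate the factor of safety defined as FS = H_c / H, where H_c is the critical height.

FS = 1.17

H_c = (4c/γ) · sinβ cosφ / [1 − cos(β − φ)]
    = (4·28.5/20.9) · sin64.9°·cos29.7° / [1 − cos35.2°]
    = 5.455 · 0.7866 / 0.1829 = 23.46 m
FS = H_c / H = 23.46 / 20.0 = 1.173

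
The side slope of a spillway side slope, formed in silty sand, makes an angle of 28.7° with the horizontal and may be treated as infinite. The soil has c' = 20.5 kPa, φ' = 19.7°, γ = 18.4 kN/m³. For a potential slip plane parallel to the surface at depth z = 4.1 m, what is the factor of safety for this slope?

For an infinite slope with a slip plane parallel to the surface (no pore pressure): FS = [c' + γz cos²β tanφ'] / [γz sinβ cosβ].
γz = 18.4·4.1 = 75.44 kN/m²
Numerator = 20.5 + 75.44·cos²28.7°·tan19.7° = 20.5 + 75.44·0.7694·0.3581 = 41.282 kPa
Denominator = 75.44·sin28.7°·cos28.7° = 75.44·0.4802·0.8771 = 31.777 kPa
FS = 41.282 / 31.777 = 1.299

FS = 1.30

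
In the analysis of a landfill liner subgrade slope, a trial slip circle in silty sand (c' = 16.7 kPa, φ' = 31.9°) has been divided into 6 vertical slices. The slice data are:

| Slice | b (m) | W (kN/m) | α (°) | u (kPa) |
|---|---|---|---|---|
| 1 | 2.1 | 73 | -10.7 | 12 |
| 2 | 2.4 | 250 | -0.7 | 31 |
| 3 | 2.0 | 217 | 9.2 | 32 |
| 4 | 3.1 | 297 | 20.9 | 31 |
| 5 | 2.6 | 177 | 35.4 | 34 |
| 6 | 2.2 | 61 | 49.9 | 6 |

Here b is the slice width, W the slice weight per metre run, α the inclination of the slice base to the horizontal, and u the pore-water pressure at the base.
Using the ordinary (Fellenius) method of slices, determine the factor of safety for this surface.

FS = 2.38

Ordinary method of slices: FS = Σ[c'·Δl_i + (W_i cosα_i − u_i·Δl_i)·tanφ'] / Σ W_i sinα_i, with Δl_i = b_i / cosα_i.
Slice 1: Δl = 2.1/cos(-10.7°) = 2.137 m; N'_1 = 73·cos(-10.7°) − 12·2.137 = 46.1; c'Δl = 35.69; W sinα = -13.6
Slice 2: Δl = 2.4/cos(-0.7°) = 2.400 m; N'_2 = 250·cos(-0.7°) − 31·2.400 = 175.6; c'Δl = 40.08; W sinα = -3.1
Slice 3: Δl = 2.0/cos9.2° = 2.026 m; N'_3 = 217·cos9.2° − 32·2.026 = 149.4; c'Δl = 33.84; W sinα = 34.7
Slice 4: Δl = 3.1/cos20.9° = 3.318 m; N'_4 = 297·cos20.9° − 31·3.318 = 174.6; c'Δl = 55.42; W sinα = 106.0
Slice 5: Δl = 2.6/cos35.4° = 3.190 m; N'_5 = 177·cos35.4° − 34·3.190 = 35.8; c'Δl = 53.27; W sinα = 102.5
Slice 6: Δl = 2.2/cos49.9° = 3.415 m; N'_6 = 61·cos49.9° − 6·3.415 = 18.8; c'Δl = 57.04; W sinα = 46.7
Σc'Δl = 275.3 kN/m; ΣN' = 600.3 kN/m; ΣW sinα = 273.2 kN/m
Resisting = 275.3 + 600.3·tan31.9° = 275.3 + 373.6 = 649.0 kN/m
FS = 649.0 / 273.2 = 2.375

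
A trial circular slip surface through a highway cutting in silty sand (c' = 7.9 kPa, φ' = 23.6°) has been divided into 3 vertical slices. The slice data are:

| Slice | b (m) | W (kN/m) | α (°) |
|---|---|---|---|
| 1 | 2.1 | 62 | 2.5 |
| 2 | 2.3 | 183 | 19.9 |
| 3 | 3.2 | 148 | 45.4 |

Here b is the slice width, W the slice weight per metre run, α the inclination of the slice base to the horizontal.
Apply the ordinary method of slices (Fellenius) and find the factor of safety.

FS = 1.29

Ordinary method of slices: FS = Σ[c'·Δl_i + (W_i cosα_i)·tanφ'] / Σ W_i sinα_i, with Δl_i = b_i / cosα_i.
Slice 1: Δl = 2.1/cos2.5° = 2.102 m; N'_1 = 62·cos2.5° = 61.9; c'Δl = 16.61; W sinα = 2.7
Slice 2: Δl = 2.3/cos19.9° = 2.446 m; N'_2 = 183·cos19.9° = 172.1; c'Δl = 19.32; W sinα = 62.3
Slice 3: Δl = 3.2/cos45.4° = 4.557 m; N'_3 = 148·cos45.4° = 103.9; c'Δl = 36.00; W sinα = 105.4
Σc'Δl = 71.9 kN/m; ΣN' = 337.9 kN/m; ΣW sinα = 170.4 kN/m
Resisting = 71.9 + 337.9·tan23.6° = 71.9 + 147.6 = 219.6 kN/m
FS = 219.6 / 170.4 = 1.289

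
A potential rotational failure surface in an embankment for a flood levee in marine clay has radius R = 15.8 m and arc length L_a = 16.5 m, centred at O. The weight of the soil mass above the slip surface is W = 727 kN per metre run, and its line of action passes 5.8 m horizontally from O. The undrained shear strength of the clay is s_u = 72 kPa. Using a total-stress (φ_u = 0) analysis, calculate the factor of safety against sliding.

FS = 4.45

Taking moments about the centre O, the resisting moment is provided by the undrained shear strength acting along the arc:
M_R = s_u·L_a·R = 72·16.50·15.8 = 18770.4 kN·m/m
M_D = W·d = 727·5.8 = 4216.6 kN·m/m
FS = M_R / M_D = 18770.4 / 4216.6 = 4.452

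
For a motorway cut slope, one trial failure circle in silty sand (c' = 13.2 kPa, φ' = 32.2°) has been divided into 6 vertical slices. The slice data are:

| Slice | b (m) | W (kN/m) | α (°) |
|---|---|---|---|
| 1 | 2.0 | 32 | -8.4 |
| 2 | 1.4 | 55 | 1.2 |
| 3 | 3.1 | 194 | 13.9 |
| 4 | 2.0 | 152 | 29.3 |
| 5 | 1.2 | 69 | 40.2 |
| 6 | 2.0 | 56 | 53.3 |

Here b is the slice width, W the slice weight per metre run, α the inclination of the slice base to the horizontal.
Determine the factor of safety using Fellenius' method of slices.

FS = 2.38

Ordinary method of slices: FS = Σ[c'·Δl_i + (W_i cosα_i)·tanφ'] / Σ W_i sinα_i, with Δl_i = b_i / cosα_i.
Slice 1: Δl = 2.0/cos(-8.4°) = 2.022 m; N'_1 = 32·cos(-8.4°) = 31.7; c'Δl = 26.69; W sinα = -4.7
Slice 2: Δl = 1.4/cos1.2° = 1.400 m; N'_2 = 55·cos1.2° = 55.0; c'Δl = 18.48; W sinα = 1.2
Slice 3: Δl = 3.1/cos13.9° = 3.194 m; N'_3 = 194·cos13.9° = 188.3; c'Δl = 42.15; W sinα = 46.6
Slice 4: Δl = 2.0/cos29.3° = 2.293 m; N'_4 = 152·cos29.3° = 132.6; c'Δl = 30.27; W sinα = 74.4
Slice 5: Δl = 1.2/cos40.2° = 1.571 m; N'_5 = 69·cos40.2° = 52.7; c'Δl = 20.74; W sinα = 44.5
Slice 6: Δl = 2.0/cos53.3° = 3.347 m; N'_6 = 56·cos53.3° = 33.5; c'Δl = 44.17; W sinα = 44.9
Σc'Δl = 182.5 kN/m; ΣN' = 493.7 kN/m; ΣW sinα = 206.9 kN/m
Resisting = 182.5 + 493.7·tan32.2° = 182.5 + 310.9 = 493.4 kN/m
FS = 493.4 / 206.9 = 2.385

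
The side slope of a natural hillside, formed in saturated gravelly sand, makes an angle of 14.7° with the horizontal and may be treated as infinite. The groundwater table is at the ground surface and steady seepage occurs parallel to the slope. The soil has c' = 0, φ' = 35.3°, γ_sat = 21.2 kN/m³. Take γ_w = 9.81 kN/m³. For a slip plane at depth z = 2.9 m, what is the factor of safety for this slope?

FS = 1.45

With seepage parallel to the slope and the water table at the surface, the effective normal stress on the slip plane uses the buoyant unit weight γ' = γ_sat − γ_w while the driving shear stress uses γ_sat:
FS = [c' + γ' z cos²β tanφ'] / [γ_sat z sinβ cosβ]
(For c' = 0 this reduces to FS = (γ'/γ_sat)·tanφ'/tanβ.)
γ' = 21.2 − 9.81 = 11.39 kN/m³
Numerator = 0.0 + 11.39·2.9·cos²14.7°·tan35.3° = 0.0 + 11.39·2.9·0.9356·0.7080 = 21.881 kPa
Denominator = 21.2·2.9·sin14.7°·cos14.7° = 21.2·2.9·0.2538·0.9673 = 15.090 kPa
FS = 21.881 / 15.090 = 1.450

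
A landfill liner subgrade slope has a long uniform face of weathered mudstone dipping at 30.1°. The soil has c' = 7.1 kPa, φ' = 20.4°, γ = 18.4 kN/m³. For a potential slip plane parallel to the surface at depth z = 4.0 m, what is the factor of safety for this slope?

For an infinite slope with a slip plane parallel to the surface (no pore pressure): FS = [c' + γz cos²β tanφ'] / [γz sinβ cosβ].
γz = 18.4·4.0 = 73.60 kN/m²
Numerator = 7.1 + 73.60·cos²30.1°·tan20.4° = 7.1 + 73.60·0.7485·0.3719 = 27.587 kPa
Denominator = 73.60·sin30.1°·cos30.1° = 73.60·0.5015·0.8652 = 31.934 kPa
FS = 27.587 / 31.934 = 0.864

FS = 0.86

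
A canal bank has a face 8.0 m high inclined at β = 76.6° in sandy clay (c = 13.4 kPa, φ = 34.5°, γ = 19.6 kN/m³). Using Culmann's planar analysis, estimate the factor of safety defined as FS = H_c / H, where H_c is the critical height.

H_c = (4c/γ) · sinβ cosφ / [1 − cos(β − φ)]
    = (4·13.4/19.6) · sin76.6°·cos34.5° / [1 − cos42.1°]
    = 2.735 · 0.8017 / 0.2580 = 8.50 m
FS = H_c / H = 8.50 / 8.0 = 1.062

FS = 1.06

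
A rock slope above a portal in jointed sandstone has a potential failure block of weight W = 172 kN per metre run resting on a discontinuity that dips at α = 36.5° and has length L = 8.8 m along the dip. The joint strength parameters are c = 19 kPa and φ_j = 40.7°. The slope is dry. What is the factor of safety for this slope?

FS = 2.80

Resolving the block weight along and normal to the plane and applying the Mohr–Coulomb strength on the joint:
N' = W cosα = 172·cos36.5° = 138.3 kN/m
Driving force T = W sinα = 172·sin36.5° = 102.3 kN/m
Resisting force R = c·L + N'·tanφ_j = 19·8.8 + 138.3·tan40.7° = 167.2 + 118.9 = 286.1 kN/m
FS = R / T = 286.1 / 102.3 = 2.797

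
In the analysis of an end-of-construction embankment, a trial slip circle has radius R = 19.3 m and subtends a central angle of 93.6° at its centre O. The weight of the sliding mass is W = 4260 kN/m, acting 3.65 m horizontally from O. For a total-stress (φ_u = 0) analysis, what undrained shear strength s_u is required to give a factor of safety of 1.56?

FS = s_u·L_a·R / (W·d), so s_u = FS·W·d / (L_a·R).
Arc length L_a = R·θ = 19.3·(93.6°·π/180) = 19.3·1.6336 = 31.53 m
s_u = 1.56·4260·3.65 / (31.53·19.3) = 24256.4 / 608.51 = 39.86 kPa

s_u = 39.9 kPa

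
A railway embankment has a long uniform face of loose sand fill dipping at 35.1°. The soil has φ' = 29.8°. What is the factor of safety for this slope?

For a dry cohesionless infinite slope the factor of safety is FS = tanφ' / tanβ.
FS = tan29.8° / tan35.1° = 0.5727 / 0.7028 = 0.815

FS = 0.81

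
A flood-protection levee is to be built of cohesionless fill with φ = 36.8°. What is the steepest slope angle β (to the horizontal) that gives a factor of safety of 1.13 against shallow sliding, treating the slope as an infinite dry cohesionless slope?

For an infinite dry cohesionless slope FS = tanφ/tanβ, so tanβ = tanφ / FS.
tanβ = tan36.8° / 1.13 = 0.7481 / 1.13 = 0.6620
β = arctan(0.6620) = 33.51°

β = 33.5°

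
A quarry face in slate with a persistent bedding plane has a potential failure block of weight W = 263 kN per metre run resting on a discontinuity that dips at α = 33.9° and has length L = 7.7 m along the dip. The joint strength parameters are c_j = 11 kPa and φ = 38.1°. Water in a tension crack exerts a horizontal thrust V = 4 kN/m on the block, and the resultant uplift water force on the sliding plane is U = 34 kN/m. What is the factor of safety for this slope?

FS = 1.52

Resolving the block weight along and normal to the plane and applying the Mohr–Coulomb strength on the joint:
N' = W cosα − U − V sinα = 263·cos33.9° − 34 − 4·sin33.9° = 182.1 kN/m
Driving force T = W sinα + V cosα = 263·sin33.9° + 4·cos33.9° = 150.0 kN/m
Resisting force R = c_j·L + N'·tanφ = 11·7.7 + 182.1·tan38.1° = 84.7 + 142.8 = 227.5 kN/m
FS = R / T = 227.5 / 150.0 = 1.516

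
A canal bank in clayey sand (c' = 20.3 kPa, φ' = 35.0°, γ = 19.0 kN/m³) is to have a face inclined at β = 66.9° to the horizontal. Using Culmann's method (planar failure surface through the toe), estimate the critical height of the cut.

H_c = 21.32 m

Culmann's analysis gives the critical failure plane at α_cr = (β + φ')/2 = (66.9 + 35.0)/2 = 51.0°, and the critical height
H_c = (4c'/γ) · sinβ cosφ' / [1 − cos(β − φ')]
    = (4·20.3/19.0) · sin66.9°·cos35.0° / [1 − cos(31.9°)]
    = 4.274 · 0.9198·0.8192 / [1 − 0.8490]
    = 4.274 · 0.7535 / 0.1510
    = 21.32 m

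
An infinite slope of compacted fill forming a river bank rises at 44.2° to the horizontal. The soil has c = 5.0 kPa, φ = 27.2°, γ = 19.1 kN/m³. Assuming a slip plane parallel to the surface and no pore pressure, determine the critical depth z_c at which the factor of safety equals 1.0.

z_c = 1.11 m

Setting FS = 1.00 in FS = [c + γz cos²β tanφ] / [γz sinβ cosβ] and solving for z:
z = c / [γ cosβ (FS·sinβ − cosβ·tanφ)]
  = 5.0 / [19.1·cos44.2°·(1.00·sin44.2° − cos44.2°·tan27.2°)]
  = 5.0 / [19.1·0.7169·(1.00·0.6972 − 0.7169·0.5139)]
  = 5.0 / 4.5012 = 1.111 m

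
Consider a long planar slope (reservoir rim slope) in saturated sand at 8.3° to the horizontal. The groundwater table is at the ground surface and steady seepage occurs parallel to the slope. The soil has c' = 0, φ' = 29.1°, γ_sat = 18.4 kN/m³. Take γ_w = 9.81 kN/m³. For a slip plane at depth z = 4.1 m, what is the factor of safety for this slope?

FS = 1.78

With seepage parallel to the slope and the water table at the surface, the effective normal stress on the slip plane uses the buoyant unit weight γ' = γ_sat − γ_w while the driving shear stress uses γ_sat:
FS = [c' + γ' z cos²β tanφ'] / [γ_sat z sinβ cosβ]
(For c' = 0 this reduces to FS = (γ'/γ_sat)·tanφ'/tanβ.)
γ' = 18.4 − 9.81 = 8.59 kN/m³
Numerator = 0.0 + 8.59·4.1·cos²8.3°·tan29.1° = 0.0 + 8.59·4.1·0.9792·0.5566 = 19.194 kPa
Denominator = 18.4·4.1·sin8.3°·cos8.3° = 18.4·4.1·0.1444·0.9895 = 10.776 kPa
FS = 19.194 / 10.776 = 1.781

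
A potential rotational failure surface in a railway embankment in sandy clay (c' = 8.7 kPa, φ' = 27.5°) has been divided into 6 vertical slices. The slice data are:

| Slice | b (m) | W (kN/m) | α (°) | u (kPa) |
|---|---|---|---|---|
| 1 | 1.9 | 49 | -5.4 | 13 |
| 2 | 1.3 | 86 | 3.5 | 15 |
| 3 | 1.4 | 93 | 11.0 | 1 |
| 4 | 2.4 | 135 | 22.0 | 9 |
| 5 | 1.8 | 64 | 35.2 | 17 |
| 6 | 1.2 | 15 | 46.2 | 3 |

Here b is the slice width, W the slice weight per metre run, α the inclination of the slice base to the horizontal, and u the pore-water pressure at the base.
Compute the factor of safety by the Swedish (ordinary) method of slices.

Ordinary method of slices: FS = Σ[c'·Δl_i + (W_i cosα_i − u_i·Δl_i)·tanφ'] / Σ W_i sinα_i, with Δl_i = b_i / cosα_i.
Slice 1: Δl = 1.9/cos(-5.4°) = 1.908 m; N'_1 = 49·cos(-5.4°) − 13·1.908 = 24.0; c'Δl = 16.60; W sinα = -4.6
Slice 2: Δl = 1.3/cos3.5° = 1.302 m; N'_2 = 86·cos3.5° − 15·1.302 = 66.3; c'Δl = 11.33; W sinα = 5.3
Slice 3: Δl = 1.4/cos11.0° = 1.426 m; N'_3 = 93·cos11.0° − 1·1.426 = 89.9; c'Δl = 12.41; W sinα = 17.7
Slice 4: Δl = 2.4/cos22.0° = 2.588 m; N'_4 = 135·cos22.0° − 9·2.588 = 101.9; c'Δl = 22.52; W sinα = 50.6
Slice 5: Δl = 1.8/cos35.2° = 2.203 m; N'_5 = 64·cos35.2° − 17·2.203 = 14.8; c'Δl = 19.16; W sinα = 36.9
Slice 6: Δl = 1.2/cos46.2° = 1.734 m; N'_6 = 15·cos46.2° − 3·1.734 = 5.2; c'Δl = 15.08; W sinα = 10.8
Σc'Δl = 97.1 kN/m; ΣN' = 302.0 kN/m; ΣW sinα = 116.7 kN/m
Resisting = 97.1 + 302.0·tan27.5° = 97.1 + 157.2 = 254.3 kN/m
FS = 254.3 / 116.7 = 2.180

FS = 2.18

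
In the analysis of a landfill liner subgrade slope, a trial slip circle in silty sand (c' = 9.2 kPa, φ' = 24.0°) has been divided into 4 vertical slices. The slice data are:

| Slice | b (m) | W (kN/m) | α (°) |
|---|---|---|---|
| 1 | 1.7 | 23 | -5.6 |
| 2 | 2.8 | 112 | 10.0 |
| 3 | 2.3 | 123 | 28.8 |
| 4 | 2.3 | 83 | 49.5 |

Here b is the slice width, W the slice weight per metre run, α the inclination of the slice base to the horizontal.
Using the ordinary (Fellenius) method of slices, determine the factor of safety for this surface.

Ordinary method of slices: FS = Σ[c'·Δl_i + (W_i cosα_i)·tanφ'] / Σ W_i sinα_i, with Δl_i = b_i / cosα_i.
Slice 1: Δl = 1.7/cos(-5.6°) = 1.708 m; N'_1 = 23·cos(-5.6°) = 22.9; c'Δl = 15.72; W sinα = -2.2
Slice 2: Δl = 2.8/cos10.0° = 2.843 m; N'_2 = 112·cos10.0° = 110.3; c'Δl = 26.16; W sinα = 19.4
Slice 3: Δl = 2.3/cos28.8° = 2.625 m; N'_3 = 123·cos28.8° = 107.8; c'Δl = 24.15; W sinα = 59.3
Slice 4: Δl = 2.3/cos49.5° = 3.541 m; N'_4 = 83·cos49.5° = 53.9; c'Δl = 32.58; W sinα = 63.1
Σc'Δl = 98.6 kN/m; ΣN' = 294.9 kN/m; ΣW sinα = 139.6 kN/m
Resisting = 98.6 + 294.9·tan24.0° = 98.6 + 131.3 = 229.9 kN/m
FS = 229.9 / 139.6 = 1.647

FS = 1.65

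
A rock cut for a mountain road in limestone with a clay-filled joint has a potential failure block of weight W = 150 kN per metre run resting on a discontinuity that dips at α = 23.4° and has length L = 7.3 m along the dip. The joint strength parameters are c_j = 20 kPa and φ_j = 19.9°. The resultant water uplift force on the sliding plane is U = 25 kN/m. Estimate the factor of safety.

FS = 3.14

Resolving the block weight along and normal to the plane and applying the Mohr–Coulomb strength on the joint:
N' = W cosα − U = 150·cos23.4° − 25 = 112.7 kN/m
Driving force T = W sinα = 150·sin23.4° = 59.6 kN/m
Resisting force R = c_j·L + N'·tanφ_j = 20·7.3 + 112.7·tan19.9° = 146.0 + 40.8 = 186.8 kN/m
FS = R / T = 186.8 / 59.6 = 3.135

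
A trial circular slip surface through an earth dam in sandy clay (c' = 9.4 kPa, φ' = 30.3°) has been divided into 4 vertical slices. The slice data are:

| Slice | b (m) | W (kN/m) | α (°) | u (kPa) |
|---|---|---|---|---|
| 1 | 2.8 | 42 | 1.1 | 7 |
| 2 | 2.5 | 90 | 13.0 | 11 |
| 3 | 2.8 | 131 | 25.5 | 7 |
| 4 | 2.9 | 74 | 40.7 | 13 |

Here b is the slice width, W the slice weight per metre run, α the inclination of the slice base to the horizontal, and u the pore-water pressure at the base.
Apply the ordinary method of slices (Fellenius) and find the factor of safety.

FS = 1.78

Ordinary method of slices: FS = Σ[c'·Δl_i + (W_i cosα_i − u_i·Δl_i)·tanφ'] / Σ W_i sinα_i, with Δl_i = b_i / cosα_i.
Slice 1: Δl = 2.8/cos1.1° = 2.801 m; N'_1 = 42·cos1.1° − 7·2.801 = 22.4; c'Δl = 26.32; W sinα = 0.8
Slice 2: Δl = 2.5/cos13.0° = 2.566 m; N'_2 = 90·cos13.0° − 11·2.566 = 59.5; c'Δl = 24.12; W sinα = 20.2
Slice 3: Δl = 2.8/cos25.5° = 3.102 m; N'_3 = 131·cos25.5° − 7·3.102 = 96.5; c'Δl = 29.16; W sinα = 56.4
Slice 4: Δl = 2.9/cos40.7° = 3.825 m; N'_4 = 74·cos40.7° − 13·3.825 = 6.4; c'Δl = 35.96; W sinα = 48.3
Σc'Δl = 115.6 kN/m; ΣN' = 184.8 kN/m; ΣW sinα = 125.7 kN/m
Resisting = 115.6 + 184.8·tan30.3° = 115.6 + 108.0 = 223.5 kN/m
FS = 223.5 / 125.7 = 1.778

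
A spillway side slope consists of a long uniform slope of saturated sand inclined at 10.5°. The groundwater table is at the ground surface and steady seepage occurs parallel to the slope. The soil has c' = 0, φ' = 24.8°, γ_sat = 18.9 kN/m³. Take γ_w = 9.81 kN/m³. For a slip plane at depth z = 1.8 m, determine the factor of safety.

With seepage parallel to the slope and the water table at the surface, the effective normal stress on the slip plane uses the buoyant unit weight γ' = γ_sat − γ_w while the driving shear stress uses γ_sat:
FS = [c' + γ' z cos²β tanφ'] / [γ_sat z sinβ cosβ]
(For c' = 0 this reduces to FS = (γ'/γ_sat)·tanφ'/tanβ.)
γ' = 18.9 − 9.81 = 9.09 kN/m³
Numerator = 0.0 + 9.09·1.8·cos²10.5°·tan24.8° = 0.0 + 9.09·1.8·0.9668·0.4621 = 7.309 kPa
Denominator = 18.9·1.8·sin10.5°·cos10.5° = 18.9·1.8·0.1822·0.9833 = 6.096 kPa
FS = 7.309 / 6.096 = 1.199

FS = 1.20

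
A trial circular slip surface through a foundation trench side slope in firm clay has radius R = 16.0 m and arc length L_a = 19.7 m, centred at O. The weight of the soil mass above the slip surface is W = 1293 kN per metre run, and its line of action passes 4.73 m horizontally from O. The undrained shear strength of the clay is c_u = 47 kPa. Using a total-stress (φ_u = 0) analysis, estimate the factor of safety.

Taking moments about the centre O, the resisting moment is provided by the undrained shear strength acting along the arc:
M_R = c_u·L_a·R = 47·19.70·16.0 = 14814.4 kN·m/m
M_D = W·d = 1293·4.73 = 6115.9 kN·m/m
FS = M_R / M_D = 14814.4 / 6115.9 = 2.422

FS = 2.42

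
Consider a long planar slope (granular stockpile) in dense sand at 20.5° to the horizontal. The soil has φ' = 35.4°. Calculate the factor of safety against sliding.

FS = 1.90

For a dry cohesionless infinite slope the factor of safety is FS = tanφ' / tanβ.
FS = tan35.4° / tan20.5° = 0.7107 / 0.3739 = 1.901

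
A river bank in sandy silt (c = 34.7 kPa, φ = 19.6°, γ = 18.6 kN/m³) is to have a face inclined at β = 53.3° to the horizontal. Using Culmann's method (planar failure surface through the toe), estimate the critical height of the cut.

H_c = 33.54 m

Culmann's analysis gives the critical failure plane at α_cr = (β + φ)/2 = (53.3 + 19.6)/2 = 36.5°, and the critical height
H_c = (4c/γ) · sinβ cosφ / [1 − cos(β − φ)]
    = (4·34.7/18.6) · sin53.3°·cos19.6° / [1 − cos(33.7°)]
    = 7.462 · 0.8018·0.9421 / [1 − 0.8320]
    = 7.462 · 0.7553 / 0.1680
    = 33.54 m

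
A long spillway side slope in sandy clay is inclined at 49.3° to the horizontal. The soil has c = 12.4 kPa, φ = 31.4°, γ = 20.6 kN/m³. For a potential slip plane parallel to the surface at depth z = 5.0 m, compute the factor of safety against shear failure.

For an infinite slope with a slip plane parallel to the surface (no pore pressure): FS = [c + γz cos²β tanφ] / [γz sinβ cosβ].
γz = 20.6·5.0 = 103.00 kN/m²
Numerator = 12.4 + 103.00·cos²49.3°·tan31.4° = 12.4 + 103.00·0.4252·0.6104 = 39.135 kPa
Denominator = 103.00·sin49.3°·cos49.3° = 103.00·0.7581·0.6521 = 50.921 kPa
FS = 39.135 / 50.921 = 0.769

FS = 0.77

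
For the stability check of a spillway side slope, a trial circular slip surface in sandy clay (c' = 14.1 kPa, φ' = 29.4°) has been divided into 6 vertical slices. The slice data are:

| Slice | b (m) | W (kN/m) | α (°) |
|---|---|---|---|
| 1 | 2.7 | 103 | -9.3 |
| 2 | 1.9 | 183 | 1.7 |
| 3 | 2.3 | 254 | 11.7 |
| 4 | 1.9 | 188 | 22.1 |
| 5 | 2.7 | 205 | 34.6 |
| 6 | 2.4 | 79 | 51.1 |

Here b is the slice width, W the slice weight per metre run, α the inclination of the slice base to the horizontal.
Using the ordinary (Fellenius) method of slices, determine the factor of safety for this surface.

FS = 2.59

Ordinary method of slices: FS = Σ[c'·Δl_i + (W_i cosα_i)·tanφ'] / Σ W_i sinα_i, with Δl_i = b_i / cosα_i.
Slice 1: Δl = 2.7/cos(-9.3°) = 2.736 m; N'_1 = 103·cos(-9.3°) = 101.6; c'Δl = 38.58; W sinα = -16.6
Slice 2: Δl = 1.9/cos1.7° = 1.901 m; N'_2 = 183·cos1.7° = 182.9; c'Δl = 26.80; W sinα = 5.4
Slice 3: Δl = 2.3/cos11.7° = 2.349 m; N'_3 = 254·cos11.7° = 248.7; c'Δl = 33.12; W sinα = 51.5
Slice 4: Δl = 1.9/cos22.1° = 2.051 m; N'_4 = 188·cos22.1° = 174.2; c'Δl = 28.91; W sinα = 70.7
Slice 5: Δl = 2.7/cos34.6° = 3.280 m; N'_5 = 205·cos34.6° = 168.7; c'Δl = 46.25; W sinα = 116.4
Slice 6: Δl = 2.4/cos51.1° = 3.822 m; N'_6 = 79·cos51.1° = 49.6; c'Δl = 53.89; W sinα = 61.5
Σc'Δl = 227.5 kN/m; ΣN' = 925.8 kN/m; ΣW sinα = 288.9 kN/m
Resisting = 227.5 + 925.8·tan29.4° = 227.5 + 521.7 = 749.2 kN/m
FS = 749.2 / 288.9 = 2.593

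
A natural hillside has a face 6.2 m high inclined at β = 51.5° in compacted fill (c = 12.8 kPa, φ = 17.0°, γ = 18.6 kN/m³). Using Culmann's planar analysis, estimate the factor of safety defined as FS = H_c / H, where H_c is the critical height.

FS = 1.89

H_c = (4c/γ) · sinβ cosφ / [1 − cos(β − φ)]
    = (4·12.8/18.6) · sin51.5°·cos17.0° / [1 − cos34.5°]
    = 2.753 · 0.7484 / 0.1759 = 11.71 m
FS = H_c / H = 11.71 / 6.2 = 1.889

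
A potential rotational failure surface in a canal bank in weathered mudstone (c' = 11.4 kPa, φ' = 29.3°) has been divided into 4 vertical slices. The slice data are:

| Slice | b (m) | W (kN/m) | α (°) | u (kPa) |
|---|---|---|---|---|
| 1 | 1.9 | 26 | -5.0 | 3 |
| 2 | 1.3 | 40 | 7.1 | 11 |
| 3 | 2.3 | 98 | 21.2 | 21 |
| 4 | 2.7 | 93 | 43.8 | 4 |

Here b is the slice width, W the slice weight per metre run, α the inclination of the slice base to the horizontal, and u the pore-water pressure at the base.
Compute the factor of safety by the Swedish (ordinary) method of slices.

FS = 1.80

Ordinary method of slices: FS = Σ[c'·Δl_i + (W_i cosα_i − u_i·Δl_i)·tanφ'] / Σ W_i sinα_i, with Δl_i = b_i / cosα_i.
Slice 1: Δl = 1.9/cos(-5.0°) = 1.907 m; N'_1 = 26·cos(-5.0°) − 3·1.907 = 20.2; c'Δl = 21.74; W sinα = -2.3
Slice 2: Δl = 1.3/cos7.1° = 1.310 m; N'_2 = 40·cos7.1° − 11·1.310 = 25.3; c'Δl = 14.93; W sinα = 4.9
Slice 3: Δl = 2.3/cos21.2° = 2.467 m; N'_3 = 98·cos21.2° − 21·2.467 = 39.6; c'Δl = 28.12; W sinα = 35.4
Slice 4: Δl = 2.7/cos43.8° = 3.741 m; N'_4 = 93·cos43.8° − 4·3.741 = 52.2; c'Δl = 42.65; W sinα = 64.4
Σc'Δl = 107.4 kN/m; ΣN' = 137.2 kN/m; ΣW sinα = 102.5 kN/m
Resisting = 107.4 + 137.2·tan29.3° = 107.4 + 77.0 = 184.4 kN/m
FS = 184.4 / 102.5 = 1.800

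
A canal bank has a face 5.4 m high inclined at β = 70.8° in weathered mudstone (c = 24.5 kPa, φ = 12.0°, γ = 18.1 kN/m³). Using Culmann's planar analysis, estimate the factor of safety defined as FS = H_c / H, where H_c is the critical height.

H_c = (4c/γ) · sinβ cosφ / [1 − cos(β − φ)]
    = (4·24.5/18.1) · sin70.8°·cos12.0° / [1 − cos58.8°]
    = 5.414 · 0.9237 / 0.4820 = 10.38 m
FS = H_c / H = 10.38 / 5.4 = 1.922

FS = 1.92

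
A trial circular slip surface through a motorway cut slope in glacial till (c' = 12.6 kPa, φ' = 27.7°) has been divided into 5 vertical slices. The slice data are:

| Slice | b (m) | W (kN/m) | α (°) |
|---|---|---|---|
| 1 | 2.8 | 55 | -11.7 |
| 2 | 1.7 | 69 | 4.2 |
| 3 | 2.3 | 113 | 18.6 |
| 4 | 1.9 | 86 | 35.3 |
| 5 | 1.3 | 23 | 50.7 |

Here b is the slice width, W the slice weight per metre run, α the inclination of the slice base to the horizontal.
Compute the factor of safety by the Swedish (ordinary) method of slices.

FS = 3.17

Ordinary method of slices: FS = Σ[c'·Δl_i + (W_i cosα_i)·tanφ'] / Σ W_i sinα_i, with Δl_i = b_i / cosα_i.
Slice 1: Δl = 2.8/cos(-11.7°) = 2.859 m; N'_1 = 55·cos(-11.7°) = 53.9; c'Δl = 36.03; W sinα = -11.2
Slice 2: Δl = 1.7/cos4.2° = 1.705 m; N'_2 = 69·cos4.2° = 68.8; c'Δl = 21.48; W sinα = 5.1
Slice 3: Δl = 2.3/cos18.6° = 2.427 m; N'_3 = 113·cos18.6° = 107.1; c'Δl = 30.58; W sinα = 36.0
Slice 4: Δl = 1.9/cos35.3° = 2.328 m; N'_4 = 86·cos35.3° = 70.2; c'Δl = 29.33; W sinα = 49.7
Slice 5: Δl = 1.3/cos50.7° = 2.052 m; N'_5 = 23·cos50.7° = 14.6; c'Δl = 25.86; W sinα = 17.8
Σc'Δl = 143.3 kN/m; ΣN' = 314.5 kN/m; ΣW sinα = 97.4 kN/m
Resisting = 143.3 + 314.5·tan27.7° = 143.3 + 165.1 = 308.4 kN/m
FS = 308.4 / 97.4 = 3.165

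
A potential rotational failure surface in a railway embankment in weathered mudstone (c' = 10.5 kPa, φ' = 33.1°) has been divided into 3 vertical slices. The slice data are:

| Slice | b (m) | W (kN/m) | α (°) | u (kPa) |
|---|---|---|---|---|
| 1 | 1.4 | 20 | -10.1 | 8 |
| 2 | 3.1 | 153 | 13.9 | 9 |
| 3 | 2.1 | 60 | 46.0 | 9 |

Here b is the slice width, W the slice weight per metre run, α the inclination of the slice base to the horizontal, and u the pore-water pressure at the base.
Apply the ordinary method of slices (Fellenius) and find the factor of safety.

FS = 2.27

Ordinary method of slices: FS = Σ[c'·Δl_i + (W_i cosα_i − u_i·Δl_i)·tanφ'] / Σ W_i sinα_i, with Δl_i = b_i / cosα_i.
Slice 1: Δl = 1.4/cos(-10.1°) = 1.422 m; N'_1 = 20·cos(-10.1°) − 8·1.422 = 8.3; c'Δl = 14.93; W sinα = -3.5
Slice 2: Δl = 3.1/cos13.9° = 3.194 m; N'_2 = 153·cos13.9° − 9·3.194 = 119.8; c'Δl = 33.53; W sinα = 36.8
Slice 3: Δl = 2.1/cos46.0° = 3.023 m; N'_3 = 60·cos46.0° − 9·3.023 = 14.5; c'Δl = 31.74; W sinα = 43.2
Σc'Δl = 80.2 kN/m; ΣN' = 142.6 kN/m; ΣW sinα = 76.4 kN/m
Resisting = 80.2 + 142.6·tan33.1° = 80.2 + 92.9 = 173.1 kN/m
FS = 173.1 / 76.4 = 2.266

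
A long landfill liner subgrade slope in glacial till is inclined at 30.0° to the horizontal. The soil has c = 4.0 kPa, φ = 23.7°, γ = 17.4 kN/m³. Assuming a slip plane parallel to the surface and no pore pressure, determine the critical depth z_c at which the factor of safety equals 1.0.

Setting FS = 1.00 in FS = [c + γz cos²β tanφ] / [γz sinβ cosβ] and solving for z:
z = c / [γ cosβ (FS·sinβ − cosβ·tanφ)]
  = 4.0 / [17.4·cos30.0°·(1.00·sin30.0° − cos30.0°·tan23.7°)]
  = 4.0 / [17.4·0.8660·(1.00·0.5000 − 0.8660·0.4390)]
  = 4.0 / 1.8059 = 2.215 m

z_c = 2.21 m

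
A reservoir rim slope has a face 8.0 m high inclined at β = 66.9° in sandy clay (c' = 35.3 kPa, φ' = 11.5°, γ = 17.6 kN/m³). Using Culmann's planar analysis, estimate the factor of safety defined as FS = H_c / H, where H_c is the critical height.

H_c = (4c'/γ) · sinβ cosφ' / [1 − cos(β − φ')]
    = (4·35.3/17.6) · sin66.9°·cos11.5° / [1 − cos55.4°]
    = 8.023 · 0.9014 / 0.4322 = 16.73 m
FS = H_c / H = 16.73 / 8.0 = 2.092

FS = 2.09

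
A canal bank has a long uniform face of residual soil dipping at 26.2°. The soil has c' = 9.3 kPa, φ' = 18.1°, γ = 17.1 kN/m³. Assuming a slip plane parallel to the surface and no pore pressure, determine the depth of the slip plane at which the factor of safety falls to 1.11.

z = 3.08 m

Setting FS = 1.11 in FS = [c' + γz cos²β tanφ'] / [γz sinβ cosβ] and solving for z:
z = c' / [γ cosβ (FS·sinβ − cosβ·tanφ')]
  = 9.3 / [17.1·cos26.2°·(1.11·sin26.2° − cos26.2°·tan18.1°)]
  = 9.3 / [17.1·0.8973·(1.11·0.4415 − 0.8973·0.3269)]
  = 9.3 / 3.0196 = 3.080 m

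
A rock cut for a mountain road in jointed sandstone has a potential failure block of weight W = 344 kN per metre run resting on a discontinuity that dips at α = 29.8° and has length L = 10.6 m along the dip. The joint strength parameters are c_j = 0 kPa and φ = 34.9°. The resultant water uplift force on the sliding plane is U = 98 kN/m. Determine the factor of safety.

Resolving the block weight along and normal to the plane and applying the Mohr–Coulomb strength on the joint:
N' = W cosα − U = 344·cos29.8° − 98 = 200.5 kN/m
Driving force T = W sinα = 344·sin29.8° = 171.0 kN/m
Resisting force R = c_j·L + N'·tanφ = 0·10.6 + 200.5·tan34.9° = 0.0 + 139.9 = 139.9 kN/m
FS = R / T = 139.9 / 171.0 = 0.818

FS = 0.82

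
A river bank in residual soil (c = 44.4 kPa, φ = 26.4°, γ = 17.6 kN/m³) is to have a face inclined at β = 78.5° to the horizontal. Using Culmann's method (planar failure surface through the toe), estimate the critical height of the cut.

H_c = 22.96 m

Culmann's analysis gives the critical failure plane at α_cr = (β + φ)/2 = (78.5 + 26.4)/2 = 52.5°, and the critical height
H_c = (4c/γ) · sinβ cosφ / [1 − cos(β − φ)]
    = (4·44.4/17.6) · sin78.5°·cos26.4° / [1 − cos(52.1°)]
    = 10.091 · 0.9799·0.8957 / [1 − 0.6143]
    = 10.091 · 0.8777 / 0.3857
    = 22.96 m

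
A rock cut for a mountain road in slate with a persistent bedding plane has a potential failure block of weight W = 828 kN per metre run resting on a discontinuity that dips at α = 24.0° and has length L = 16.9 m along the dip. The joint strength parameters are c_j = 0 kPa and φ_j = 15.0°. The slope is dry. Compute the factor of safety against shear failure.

Resolving the block weight along and normal to the plane and applying the Mohr–Coulomb strength on the joint:
N' = W cosα = 828·cos24.0° = 756.4 kN/m
Driving force T = W sinα = 828·sin24.0° = 336.8 kN/m
Resisting force R = c_j·L + N'·tanφ_j = 0·16.9 + 756.4·tan15.0° = 0.0 + 202.7 = 202.7 kN/m
FS = R / T = 202.7 / 336.8 = 0.602

FS = 0.60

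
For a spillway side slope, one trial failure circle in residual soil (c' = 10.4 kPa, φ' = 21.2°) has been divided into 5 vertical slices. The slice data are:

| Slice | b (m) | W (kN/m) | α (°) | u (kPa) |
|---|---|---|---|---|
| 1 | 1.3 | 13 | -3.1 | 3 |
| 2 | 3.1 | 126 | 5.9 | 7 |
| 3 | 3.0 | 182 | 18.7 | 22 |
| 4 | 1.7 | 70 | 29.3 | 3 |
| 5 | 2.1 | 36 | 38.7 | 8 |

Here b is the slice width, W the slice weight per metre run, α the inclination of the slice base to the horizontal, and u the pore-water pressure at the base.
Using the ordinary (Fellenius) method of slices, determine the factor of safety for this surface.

FS = 1.84

Ordinary method of slices: FS = Σ[c'·Δl_i + (W_i cosα_i − u_i·Δl_i)·tanφ'] / Σ W_i sinα_i, with Δl_i = b_i / cosα_i.
Slice 1: Δl = 1.3/cos(-3.1°) = 1.302 m; N'_1 = 13·cos(-3.1°) − 3·1.302 = 9.1; c'Δl = 13.54; W sinα = -0.7
Slice 2: Δl = 3.1/cos5.9° = 3.117 m; N'_2 = 126·cos5.9° − 7·3.117 = 103.5; c'Δl = 32.41; W sinα = 13.0
Slice 3: Δl = 3.0/cos18.7° = 3.167 m; N'_3 = 182·cos18.7° − 22·3.167 = 102.7; c'Δl = 32.94; W sinα = 58.4
Slice 4: Δl = 1.7/cos29.3° = 1.949 m; N'_4 = 70·cos29.3° − 3·1.949 = 55.2; c'Δl = 20.27; W sinα = 34.3
Slice 5: Δl = 2.1/cos38.7° = 2.691 m; N'_5 = 36·cos38.7° − 8·2.691 = 6.6; c'Δl = 27.98; W sinα = 22.5
Σc'Δl = 127.1 kN/m; ΣN' = 277.1 kN/m; ΣW sinα = 127.4 kN/m
Resisting = 127.1 + 277.1·tan21.2° = 127.1 + 107.5 = 234.6 kN/m
FS = 234.6 / 127.4 = 1.842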